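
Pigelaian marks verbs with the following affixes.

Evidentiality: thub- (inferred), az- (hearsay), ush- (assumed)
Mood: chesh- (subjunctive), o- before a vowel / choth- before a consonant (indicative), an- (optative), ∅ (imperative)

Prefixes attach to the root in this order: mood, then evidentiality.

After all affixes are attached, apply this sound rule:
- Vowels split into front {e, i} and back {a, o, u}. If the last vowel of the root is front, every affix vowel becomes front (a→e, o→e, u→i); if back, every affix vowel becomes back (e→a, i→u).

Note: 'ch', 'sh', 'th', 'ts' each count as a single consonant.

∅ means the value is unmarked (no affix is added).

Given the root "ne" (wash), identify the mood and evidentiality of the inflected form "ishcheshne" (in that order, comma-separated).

Segment: ush-chesh-ne.
mood: chesh- → subjunctive.
evidentiality: ush- → assumed.

subjunctive, assumed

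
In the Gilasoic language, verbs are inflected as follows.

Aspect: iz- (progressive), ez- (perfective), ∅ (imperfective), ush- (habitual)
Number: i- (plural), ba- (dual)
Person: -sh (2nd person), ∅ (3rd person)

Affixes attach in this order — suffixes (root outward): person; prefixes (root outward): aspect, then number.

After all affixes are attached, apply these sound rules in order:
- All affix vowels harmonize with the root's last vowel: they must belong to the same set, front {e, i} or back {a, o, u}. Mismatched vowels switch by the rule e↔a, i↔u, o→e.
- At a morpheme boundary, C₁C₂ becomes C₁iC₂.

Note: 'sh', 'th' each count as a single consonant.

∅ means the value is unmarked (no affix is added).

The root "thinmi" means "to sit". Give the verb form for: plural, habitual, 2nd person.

Attach aspect habitual ush- → ushthinmi.
Attach person 2nd person -sh → ushthinmish.
Attach number plural i- → iushthinmish.
Apply vowel harmony: iushthinmish → iishthinmish.
Apply epenthesis: iishthinmish → iishithinmish.

iishithinmish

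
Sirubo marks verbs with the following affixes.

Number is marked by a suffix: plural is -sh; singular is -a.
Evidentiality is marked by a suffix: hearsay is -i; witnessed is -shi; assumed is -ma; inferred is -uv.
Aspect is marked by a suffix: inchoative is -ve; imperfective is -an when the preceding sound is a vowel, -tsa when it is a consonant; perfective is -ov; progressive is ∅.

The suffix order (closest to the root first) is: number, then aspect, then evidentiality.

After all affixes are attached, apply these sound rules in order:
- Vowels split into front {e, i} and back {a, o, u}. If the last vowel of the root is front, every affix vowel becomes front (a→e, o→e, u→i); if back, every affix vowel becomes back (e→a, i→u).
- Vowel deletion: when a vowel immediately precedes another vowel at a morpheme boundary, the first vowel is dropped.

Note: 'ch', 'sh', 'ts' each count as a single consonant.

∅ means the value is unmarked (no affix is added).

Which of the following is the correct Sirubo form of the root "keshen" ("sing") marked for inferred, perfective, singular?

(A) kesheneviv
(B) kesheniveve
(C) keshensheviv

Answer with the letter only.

A

Attach number singular -a → keshena.
Attach aspect perfective -ov → keshenaov.
Attach evidentiality inferred -uv → keshenaovuv.
Apply vowel harmony: keshenaovuv → kesheneeviv.
Apply vowel deletion: kesheneeviv → kesheneviv.
So the correct form is kesheneviv, option (A).
(C) keshensheviv is wrong: it uses plural instead of singular for number.
(B) kesheniveve is wrong: it has the affixes in the wrong order.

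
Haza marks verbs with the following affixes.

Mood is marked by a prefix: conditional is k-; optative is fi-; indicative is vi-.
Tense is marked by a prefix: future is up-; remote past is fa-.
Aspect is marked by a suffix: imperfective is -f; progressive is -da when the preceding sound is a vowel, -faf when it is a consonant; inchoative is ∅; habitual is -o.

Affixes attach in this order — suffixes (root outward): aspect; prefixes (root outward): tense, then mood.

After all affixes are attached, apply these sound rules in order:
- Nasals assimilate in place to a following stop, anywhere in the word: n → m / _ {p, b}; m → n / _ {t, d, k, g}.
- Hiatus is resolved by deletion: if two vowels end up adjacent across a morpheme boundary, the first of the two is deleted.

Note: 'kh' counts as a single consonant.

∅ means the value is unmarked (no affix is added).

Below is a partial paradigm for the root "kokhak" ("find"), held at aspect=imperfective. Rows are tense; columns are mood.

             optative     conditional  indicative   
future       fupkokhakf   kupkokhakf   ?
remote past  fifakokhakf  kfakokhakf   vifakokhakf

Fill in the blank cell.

Attach aspect imperfective -f → kokhakf.
Attach tense future up- → upkokhakf.
Attach mood indicative vi- → viupkokhakf.
Nasal assimilation: no change.
Apply vowel deletion: viupkokhakf → vupkokhakf.

vupkokhakf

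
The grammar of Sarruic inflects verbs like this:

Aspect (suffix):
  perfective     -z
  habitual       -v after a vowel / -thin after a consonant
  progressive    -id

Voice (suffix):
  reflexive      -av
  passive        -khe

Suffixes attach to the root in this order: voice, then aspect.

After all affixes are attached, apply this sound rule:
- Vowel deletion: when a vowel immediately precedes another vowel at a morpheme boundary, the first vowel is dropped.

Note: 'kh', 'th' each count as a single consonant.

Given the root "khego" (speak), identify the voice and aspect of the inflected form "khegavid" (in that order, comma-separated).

reflexive, progressive

Segment: khego-av-id.
voice: -av → reflexive.
aspect: -id → progressive.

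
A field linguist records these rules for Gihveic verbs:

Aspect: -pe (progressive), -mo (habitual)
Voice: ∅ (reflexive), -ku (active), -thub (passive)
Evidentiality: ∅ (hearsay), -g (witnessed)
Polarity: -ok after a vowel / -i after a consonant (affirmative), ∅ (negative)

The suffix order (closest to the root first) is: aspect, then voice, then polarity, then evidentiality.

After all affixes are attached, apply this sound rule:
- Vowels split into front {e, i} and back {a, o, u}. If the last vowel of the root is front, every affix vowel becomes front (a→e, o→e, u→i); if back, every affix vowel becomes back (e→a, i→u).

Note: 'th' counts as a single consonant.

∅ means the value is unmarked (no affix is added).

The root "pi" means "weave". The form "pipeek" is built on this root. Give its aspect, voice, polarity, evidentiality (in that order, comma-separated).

progressive, reflexive, affirmative, hearsay

Segment: pi-pe-ok.
aspect: -pe → progressive.
voice: ∅ → reflexive.
polarity: -ok/i → affirmative.
evidentiality: ∅ → hearsay.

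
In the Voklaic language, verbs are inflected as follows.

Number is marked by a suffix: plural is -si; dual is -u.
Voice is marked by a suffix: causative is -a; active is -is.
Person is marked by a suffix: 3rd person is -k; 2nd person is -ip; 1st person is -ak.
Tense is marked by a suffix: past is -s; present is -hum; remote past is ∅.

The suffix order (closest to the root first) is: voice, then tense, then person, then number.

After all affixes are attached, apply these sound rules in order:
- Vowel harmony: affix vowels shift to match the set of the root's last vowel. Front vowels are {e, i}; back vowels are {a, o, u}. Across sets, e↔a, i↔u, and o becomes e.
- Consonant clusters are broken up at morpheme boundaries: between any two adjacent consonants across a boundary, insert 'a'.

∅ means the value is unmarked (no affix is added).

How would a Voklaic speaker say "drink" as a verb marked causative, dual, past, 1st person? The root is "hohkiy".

hohkiyeseki

Attach voice causative -a → hohkiya.
Attach tense past -s → hohkiyas.
Attach person 1st person -ak → hohkiyasak.
Attach number dual -u → hohkiyasaku.
Apply vowel harmony: hohkiyasaku → hohkiyeseki.
Epenthesis: no change.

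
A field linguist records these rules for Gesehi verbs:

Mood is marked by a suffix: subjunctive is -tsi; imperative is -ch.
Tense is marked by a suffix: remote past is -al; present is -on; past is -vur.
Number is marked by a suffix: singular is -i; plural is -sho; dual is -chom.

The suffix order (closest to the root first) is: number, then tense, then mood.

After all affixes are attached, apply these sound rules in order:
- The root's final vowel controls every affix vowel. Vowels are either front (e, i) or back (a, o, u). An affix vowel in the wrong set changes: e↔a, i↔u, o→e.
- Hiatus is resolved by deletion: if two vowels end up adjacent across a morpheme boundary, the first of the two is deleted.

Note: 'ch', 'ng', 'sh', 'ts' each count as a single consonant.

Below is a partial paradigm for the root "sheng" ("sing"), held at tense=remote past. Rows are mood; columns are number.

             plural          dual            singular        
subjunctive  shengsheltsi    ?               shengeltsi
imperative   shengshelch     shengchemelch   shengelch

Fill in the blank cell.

Attach number dual -chom → shengchom.
Attach tense remote past -al → shengchomal.
Attach mood subjunctive -tsi → shengchomaltsi.
Apply vowel harmony: shengchomaltsi → shengchemeltsi.
Vowel deletion: no change.

shengchemeltsi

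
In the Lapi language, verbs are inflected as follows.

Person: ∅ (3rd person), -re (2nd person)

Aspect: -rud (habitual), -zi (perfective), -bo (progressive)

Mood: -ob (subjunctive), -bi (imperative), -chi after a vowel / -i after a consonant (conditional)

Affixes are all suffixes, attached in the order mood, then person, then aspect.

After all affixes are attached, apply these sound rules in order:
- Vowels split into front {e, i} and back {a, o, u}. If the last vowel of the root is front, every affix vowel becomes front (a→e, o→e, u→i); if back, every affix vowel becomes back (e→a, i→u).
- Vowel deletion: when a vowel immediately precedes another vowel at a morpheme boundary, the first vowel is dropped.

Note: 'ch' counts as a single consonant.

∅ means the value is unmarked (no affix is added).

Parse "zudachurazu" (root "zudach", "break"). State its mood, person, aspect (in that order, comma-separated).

conditional, 2nd person, perfective

Segment: zudach-i-re-zi.
mood: -chi/i → conditional.
person: -re → 2nd person.
aspect: -zi → perfective.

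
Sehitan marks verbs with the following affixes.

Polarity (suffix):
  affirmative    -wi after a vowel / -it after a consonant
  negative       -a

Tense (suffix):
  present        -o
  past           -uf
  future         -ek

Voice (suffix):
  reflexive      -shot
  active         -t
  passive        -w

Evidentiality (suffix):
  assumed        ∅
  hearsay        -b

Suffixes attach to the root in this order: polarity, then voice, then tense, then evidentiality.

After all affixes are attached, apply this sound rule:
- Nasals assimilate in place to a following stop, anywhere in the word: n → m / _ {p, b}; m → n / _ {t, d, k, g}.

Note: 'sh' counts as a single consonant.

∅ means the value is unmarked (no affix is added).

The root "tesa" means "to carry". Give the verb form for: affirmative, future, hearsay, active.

tesawitekb

Attach polarity affirmative -wi (after vowel 'a') → tesawi.
Attach voice active -t → tesawit.
Attach tense future -ek → tesawitek.
Attach evidentiality hearsay -b → tesawitekb.
Nasal assimilation: no change.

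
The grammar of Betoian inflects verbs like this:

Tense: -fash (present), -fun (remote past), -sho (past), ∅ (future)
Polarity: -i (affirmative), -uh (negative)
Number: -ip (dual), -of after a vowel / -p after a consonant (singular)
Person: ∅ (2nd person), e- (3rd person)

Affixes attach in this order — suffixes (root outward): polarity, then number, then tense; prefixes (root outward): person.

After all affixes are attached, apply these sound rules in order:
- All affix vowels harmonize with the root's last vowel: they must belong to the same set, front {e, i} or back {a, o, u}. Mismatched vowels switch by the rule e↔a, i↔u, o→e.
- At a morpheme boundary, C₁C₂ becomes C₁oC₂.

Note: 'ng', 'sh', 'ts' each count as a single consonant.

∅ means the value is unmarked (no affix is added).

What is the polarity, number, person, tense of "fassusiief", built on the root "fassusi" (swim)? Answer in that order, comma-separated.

Segment: fassusi-i-of.
polarity: -i → affirmative.
number: -of/p → singular.
person: ∅ → 2nd person.
tense: ∅ → future.

affirmative, singular, 2nd person, future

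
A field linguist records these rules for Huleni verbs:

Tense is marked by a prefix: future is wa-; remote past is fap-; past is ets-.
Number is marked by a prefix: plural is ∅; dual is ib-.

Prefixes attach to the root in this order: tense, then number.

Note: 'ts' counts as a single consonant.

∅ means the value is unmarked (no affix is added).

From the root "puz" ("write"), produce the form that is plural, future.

wapuz

Attach tense future wa- → wapuz.
number = plural: zero marking, form stays wapuz.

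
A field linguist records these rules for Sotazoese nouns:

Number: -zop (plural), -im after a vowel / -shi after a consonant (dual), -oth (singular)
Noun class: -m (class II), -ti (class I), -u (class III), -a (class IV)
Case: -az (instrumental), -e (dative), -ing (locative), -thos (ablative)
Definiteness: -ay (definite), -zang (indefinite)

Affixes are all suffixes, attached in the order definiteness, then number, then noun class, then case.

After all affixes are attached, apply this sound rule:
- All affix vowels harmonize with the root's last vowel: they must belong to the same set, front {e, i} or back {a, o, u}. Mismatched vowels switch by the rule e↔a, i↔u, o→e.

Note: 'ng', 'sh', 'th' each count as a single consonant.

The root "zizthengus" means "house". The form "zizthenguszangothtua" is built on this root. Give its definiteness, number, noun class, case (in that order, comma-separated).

Segment: zizthengus-zang-oth-ti-e.
definiteness: -zang → indefinite.
number: -oth → singular.
noun class: -ti → class I.
case: -e → dative.

indefinite, singular, class I, dative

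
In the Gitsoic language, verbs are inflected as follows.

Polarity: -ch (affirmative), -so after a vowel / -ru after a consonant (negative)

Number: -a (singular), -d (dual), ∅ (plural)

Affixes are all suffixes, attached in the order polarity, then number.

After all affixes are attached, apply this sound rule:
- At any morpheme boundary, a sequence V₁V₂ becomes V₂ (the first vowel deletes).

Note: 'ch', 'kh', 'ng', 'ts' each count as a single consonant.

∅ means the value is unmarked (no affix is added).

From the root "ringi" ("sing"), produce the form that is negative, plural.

ringiso

Attach polarity negative -so (after vowel 'i') → ringiso.
number = plural: zero marking, form stays ringiso.
Vowel deletion: no change.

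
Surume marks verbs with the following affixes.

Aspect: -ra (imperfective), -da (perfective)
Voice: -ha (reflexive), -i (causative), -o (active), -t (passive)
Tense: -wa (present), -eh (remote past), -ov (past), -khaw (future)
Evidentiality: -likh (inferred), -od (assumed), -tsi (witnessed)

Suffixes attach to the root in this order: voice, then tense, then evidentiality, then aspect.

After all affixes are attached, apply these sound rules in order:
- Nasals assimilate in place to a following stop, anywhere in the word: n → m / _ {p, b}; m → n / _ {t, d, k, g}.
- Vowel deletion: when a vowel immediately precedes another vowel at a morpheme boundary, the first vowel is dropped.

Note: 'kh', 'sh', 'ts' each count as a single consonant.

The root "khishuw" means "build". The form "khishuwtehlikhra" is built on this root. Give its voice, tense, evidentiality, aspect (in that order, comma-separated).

Segment: khishuw-t-eh-likh-ra.
voice: -t → passive.
tense: -eh → remote past.
evidentiality: -likh → inferred.
aspect: -ra → imperfective.

passive, remote past, inferred, imperfective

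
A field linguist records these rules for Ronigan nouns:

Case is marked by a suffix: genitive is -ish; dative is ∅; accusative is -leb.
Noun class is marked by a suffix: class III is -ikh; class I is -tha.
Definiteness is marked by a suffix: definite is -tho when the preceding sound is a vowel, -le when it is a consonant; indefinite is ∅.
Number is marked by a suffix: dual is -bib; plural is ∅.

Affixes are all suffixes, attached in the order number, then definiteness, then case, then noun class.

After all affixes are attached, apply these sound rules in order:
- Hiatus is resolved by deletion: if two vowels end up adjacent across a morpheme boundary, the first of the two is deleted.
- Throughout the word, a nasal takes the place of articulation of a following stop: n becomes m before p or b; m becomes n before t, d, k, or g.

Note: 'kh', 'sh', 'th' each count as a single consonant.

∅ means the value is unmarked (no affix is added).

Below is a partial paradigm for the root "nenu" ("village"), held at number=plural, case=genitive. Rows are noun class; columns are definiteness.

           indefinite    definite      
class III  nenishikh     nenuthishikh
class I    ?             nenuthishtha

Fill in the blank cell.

nenishtha

number = plural: zero marking, form stays nenu.
definiteness = indefinite: zero marking, form stays nenu.
Attach case genitive -ish → nenuish.
Attach noun class class I -tha → nenuishtha.
Apply vowel deletion: nenuishtha → nenishtha.
Nasal assimilation: no change.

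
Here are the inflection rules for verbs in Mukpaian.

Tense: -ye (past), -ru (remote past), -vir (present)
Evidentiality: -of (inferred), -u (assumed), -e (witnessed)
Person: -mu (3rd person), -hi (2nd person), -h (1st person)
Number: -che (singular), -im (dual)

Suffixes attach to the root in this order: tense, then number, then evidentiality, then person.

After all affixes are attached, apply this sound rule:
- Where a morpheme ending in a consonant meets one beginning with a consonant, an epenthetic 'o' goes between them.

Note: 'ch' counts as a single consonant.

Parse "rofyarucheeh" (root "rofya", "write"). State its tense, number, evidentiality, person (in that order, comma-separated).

remote past, singular, witnessed, 1st person

Segment: rofya-ru-che-e-h.
tense: -ru → remote past.
number: -che → singular.
evidentiality: -e → witnessed.
person: -h → 1st person.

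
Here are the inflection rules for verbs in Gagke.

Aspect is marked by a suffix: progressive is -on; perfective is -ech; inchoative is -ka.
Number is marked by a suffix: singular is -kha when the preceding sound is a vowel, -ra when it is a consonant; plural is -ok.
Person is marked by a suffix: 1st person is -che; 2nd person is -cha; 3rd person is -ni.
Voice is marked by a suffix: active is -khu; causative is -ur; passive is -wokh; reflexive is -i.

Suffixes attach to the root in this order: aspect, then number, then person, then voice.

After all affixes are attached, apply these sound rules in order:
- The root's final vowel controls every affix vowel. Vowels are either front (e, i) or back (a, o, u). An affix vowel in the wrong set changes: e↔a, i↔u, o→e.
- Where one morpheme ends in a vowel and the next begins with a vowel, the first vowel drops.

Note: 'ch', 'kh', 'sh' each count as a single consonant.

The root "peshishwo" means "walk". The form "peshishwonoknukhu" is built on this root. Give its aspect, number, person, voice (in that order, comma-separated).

Segment: peshishwo-on-ok-ni-khu.
aspect: -on → progressive.
number: -ok → plural.
person: -ni → 3rd person.
voice: -khu → active.

progressive, plural, 3rd person, active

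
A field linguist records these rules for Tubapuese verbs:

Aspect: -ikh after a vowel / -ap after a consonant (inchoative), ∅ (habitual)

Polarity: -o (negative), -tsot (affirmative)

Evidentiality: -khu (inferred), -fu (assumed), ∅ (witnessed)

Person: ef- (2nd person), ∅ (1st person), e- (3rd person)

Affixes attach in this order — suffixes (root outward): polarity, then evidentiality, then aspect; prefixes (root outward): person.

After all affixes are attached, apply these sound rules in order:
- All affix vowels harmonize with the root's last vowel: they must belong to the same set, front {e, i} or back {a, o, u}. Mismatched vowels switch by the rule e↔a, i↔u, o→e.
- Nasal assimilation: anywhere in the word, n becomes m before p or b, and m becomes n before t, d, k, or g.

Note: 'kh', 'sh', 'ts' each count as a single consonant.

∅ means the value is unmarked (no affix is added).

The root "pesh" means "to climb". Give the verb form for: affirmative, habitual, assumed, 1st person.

person = 1st person: zero marking, form stays pesh.
Attach polarity affirmative -tsot → peshtsot.
Attach evidentiality assumed -fu → peshtsotfu.
aspect = habitual: zero marking, form stays peshtsotfu.
Apply vowel harmony: peshtsotfu → peshtsetfi.
Nasal assimilation: no change.

peshtsetfi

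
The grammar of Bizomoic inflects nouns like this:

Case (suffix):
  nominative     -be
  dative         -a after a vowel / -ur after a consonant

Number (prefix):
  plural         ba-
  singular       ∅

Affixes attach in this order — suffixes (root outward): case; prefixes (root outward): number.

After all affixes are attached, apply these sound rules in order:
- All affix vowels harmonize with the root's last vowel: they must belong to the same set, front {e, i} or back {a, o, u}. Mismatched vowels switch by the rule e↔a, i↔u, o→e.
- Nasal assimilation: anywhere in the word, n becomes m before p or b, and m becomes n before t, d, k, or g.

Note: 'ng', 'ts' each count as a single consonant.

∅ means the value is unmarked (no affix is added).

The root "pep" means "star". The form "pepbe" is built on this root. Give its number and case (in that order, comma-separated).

singular, nominative

Segment: pep-be.
number: ∅ → singular.
case: -be → nominative.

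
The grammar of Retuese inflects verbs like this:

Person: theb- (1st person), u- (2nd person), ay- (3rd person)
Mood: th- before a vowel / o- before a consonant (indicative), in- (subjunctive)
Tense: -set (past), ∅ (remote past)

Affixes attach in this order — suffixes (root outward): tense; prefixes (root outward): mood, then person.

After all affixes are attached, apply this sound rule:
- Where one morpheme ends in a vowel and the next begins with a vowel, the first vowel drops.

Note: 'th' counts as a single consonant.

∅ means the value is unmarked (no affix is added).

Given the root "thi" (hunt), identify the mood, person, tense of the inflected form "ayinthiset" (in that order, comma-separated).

Segment: ay-in-thi-set.
mood: in- → subjunctive.
person: ay- → 3rd person.
tense: -set → past.

subjunctive, 3rd person, past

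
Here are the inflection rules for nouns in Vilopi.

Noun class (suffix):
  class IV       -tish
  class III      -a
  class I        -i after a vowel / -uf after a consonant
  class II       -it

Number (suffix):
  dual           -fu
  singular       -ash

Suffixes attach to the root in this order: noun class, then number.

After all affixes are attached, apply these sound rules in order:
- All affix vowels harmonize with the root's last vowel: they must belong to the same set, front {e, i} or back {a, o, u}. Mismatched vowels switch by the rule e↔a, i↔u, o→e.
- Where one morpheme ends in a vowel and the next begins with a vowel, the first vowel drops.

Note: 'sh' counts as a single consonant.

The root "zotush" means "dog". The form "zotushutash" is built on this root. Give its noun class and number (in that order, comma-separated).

Segment: zotush-it-ash.
noun class: -it → class II.
number: -ash → singular.

class II, singular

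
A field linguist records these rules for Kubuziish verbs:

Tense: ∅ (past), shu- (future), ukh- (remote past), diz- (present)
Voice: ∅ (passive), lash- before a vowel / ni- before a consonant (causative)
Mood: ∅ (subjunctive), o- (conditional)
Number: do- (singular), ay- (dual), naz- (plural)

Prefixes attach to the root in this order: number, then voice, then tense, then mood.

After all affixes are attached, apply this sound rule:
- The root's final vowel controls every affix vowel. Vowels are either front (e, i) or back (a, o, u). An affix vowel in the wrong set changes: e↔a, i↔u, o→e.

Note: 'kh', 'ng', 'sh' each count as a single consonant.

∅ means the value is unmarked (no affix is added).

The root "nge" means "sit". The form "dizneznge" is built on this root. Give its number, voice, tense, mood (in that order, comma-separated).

Segment: diz-naz-nge.
number: naz- → plural.
voice: ∅ → passive.
tense: diz- → present.
mood: ∅ → subjunctive.

plural, passive, present, subjunctive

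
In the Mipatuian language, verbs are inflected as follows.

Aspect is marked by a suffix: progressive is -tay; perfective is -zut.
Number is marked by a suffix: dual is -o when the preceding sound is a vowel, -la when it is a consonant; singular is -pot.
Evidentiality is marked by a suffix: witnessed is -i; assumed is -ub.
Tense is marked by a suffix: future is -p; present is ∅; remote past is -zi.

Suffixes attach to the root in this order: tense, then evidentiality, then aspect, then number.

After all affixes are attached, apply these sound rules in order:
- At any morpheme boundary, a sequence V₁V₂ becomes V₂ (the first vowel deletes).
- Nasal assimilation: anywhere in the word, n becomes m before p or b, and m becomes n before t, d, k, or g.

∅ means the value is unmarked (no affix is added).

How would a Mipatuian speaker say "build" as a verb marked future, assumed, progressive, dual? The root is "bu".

Attach tense future -p → bup.
Attach evidentiality assumed -ub → bupub.
Attach aspect progressive -tay → bupubtay.
Attach number dual -la (after consonant 'y') → bupubtayla.
Vowel deletion: no change.
Nasal assimilation: no change.

bupubtayla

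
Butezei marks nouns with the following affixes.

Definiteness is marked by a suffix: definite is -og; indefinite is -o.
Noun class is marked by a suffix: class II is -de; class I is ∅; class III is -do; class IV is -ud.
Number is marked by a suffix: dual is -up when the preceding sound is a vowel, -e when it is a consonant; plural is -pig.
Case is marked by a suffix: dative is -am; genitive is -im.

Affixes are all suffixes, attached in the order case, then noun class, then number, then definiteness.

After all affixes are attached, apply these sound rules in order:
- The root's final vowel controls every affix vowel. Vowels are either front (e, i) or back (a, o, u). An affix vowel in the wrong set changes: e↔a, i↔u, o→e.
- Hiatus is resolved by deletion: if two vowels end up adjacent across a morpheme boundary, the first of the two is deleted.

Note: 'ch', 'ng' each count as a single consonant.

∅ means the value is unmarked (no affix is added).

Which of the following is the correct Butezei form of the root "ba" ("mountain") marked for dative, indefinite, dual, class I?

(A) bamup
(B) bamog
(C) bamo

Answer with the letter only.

Attach case dative -am → baam.
noun class = class I: zero marking, form stays baam.
Attach number dual -e (after consonant 'm') → baame.
Attach definiteness indefinite -o → baameo.
Apply vowel harmony: baameo → baamao.
Apply vowel deletion: baamao → bamo.
So the correct form is bamo, option (C).
(B) bamog is wrong: it uses definite instead of indefinite for definiteness.
(A) bamup is wrong: it has the affixes in the wrong order.

C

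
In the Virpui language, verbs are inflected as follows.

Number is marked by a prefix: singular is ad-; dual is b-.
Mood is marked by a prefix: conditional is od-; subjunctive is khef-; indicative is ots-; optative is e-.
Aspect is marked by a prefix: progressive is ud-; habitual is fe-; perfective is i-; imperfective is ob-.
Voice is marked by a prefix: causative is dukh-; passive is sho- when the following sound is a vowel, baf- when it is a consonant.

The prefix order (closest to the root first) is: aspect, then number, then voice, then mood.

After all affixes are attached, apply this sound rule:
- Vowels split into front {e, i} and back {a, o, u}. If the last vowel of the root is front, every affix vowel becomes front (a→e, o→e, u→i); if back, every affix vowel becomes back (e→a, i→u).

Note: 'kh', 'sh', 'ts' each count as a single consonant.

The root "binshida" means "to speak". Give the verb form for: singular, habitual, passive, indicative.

otsshoadfabinshida

Attach aspect habitual fe- → febinshida.
Attach number singular ad- → adfebinshida.
Attach voice passive sho- (before vowel 'a') → shoadfebinshida.
Attach mood indicative ots- → otsshoadfebinshida.
Apply vowel harmony: otsshoadfebinshida → otsshoadfabinshida.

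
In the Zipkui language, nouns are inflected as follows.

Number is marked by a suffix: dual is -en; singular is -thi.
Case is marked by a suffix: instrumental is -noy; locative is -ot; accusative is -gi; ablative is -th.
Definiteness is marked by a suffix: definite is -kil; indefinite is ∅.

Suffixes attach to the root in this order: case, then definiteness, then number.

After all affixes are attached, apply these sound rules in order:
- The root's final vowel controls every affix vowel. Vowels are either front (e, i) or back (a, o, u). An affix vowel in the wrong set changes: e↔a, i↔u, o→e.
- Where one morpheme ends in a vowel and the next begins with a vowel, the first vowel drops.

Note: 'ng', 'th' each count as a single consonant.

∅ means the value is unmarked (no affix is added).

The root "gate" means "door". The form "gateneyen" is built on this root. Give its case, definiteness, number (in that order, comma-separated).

Segment: gate-noy-en.
case: -noy → instrumental.
definiteness: ∅ → indefinite.
number: -en → dual.

instrumental, indefinite, dual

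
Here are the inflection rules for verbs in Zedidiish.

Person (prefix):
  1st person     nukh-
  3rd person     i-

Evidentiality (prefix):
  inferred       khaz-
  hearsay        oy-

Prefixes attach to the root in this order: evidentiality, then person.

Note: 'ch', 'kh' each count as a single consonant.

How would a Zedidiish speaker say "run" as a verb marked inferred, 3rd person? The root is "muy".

ikhazmuy

Attach evidentiality inferred khaz- → khazmuy.
Attach person 3rd person i- → ikhazmuy.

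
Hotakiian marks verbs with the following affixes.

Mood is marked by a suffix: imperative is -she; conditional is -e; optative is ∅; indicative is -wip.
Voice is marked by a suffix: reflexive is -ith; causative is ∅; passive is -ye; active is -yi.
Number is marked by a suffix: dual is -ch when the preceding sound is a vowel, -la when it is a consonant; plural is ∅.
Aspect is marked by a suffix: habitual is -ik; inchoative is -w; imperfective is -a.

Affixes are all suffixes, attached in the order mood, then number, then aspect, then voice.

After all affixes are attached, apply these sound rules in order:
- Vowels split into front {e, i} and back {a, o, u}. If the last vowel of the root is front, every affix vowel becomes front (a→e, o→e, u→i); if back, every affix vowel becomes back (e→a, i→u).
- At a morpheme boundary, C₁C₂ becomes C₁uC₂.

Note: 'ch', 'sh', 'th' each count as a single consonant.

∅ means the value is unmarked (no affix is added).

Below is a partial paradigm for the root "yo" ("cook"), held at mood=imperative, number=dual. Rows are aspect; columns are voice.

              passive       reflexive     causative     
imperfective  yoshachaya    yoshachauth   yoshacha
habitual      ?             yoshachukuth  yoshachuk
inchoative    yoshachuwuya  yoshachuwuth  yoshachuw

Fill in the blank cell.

yoshachukuya

Attach mood imperative -she → yoshe.
Attach number dual -ch (after vowel 'e') → yoshech.
Attach aspect habitual -ik → yoshechik.
Attach voice passive -ye → yoshechikye.
Apply vowel harmony: yoshechikye → yoshachukya.
Apply epenthesis: yoshachukya → yoshachukuya.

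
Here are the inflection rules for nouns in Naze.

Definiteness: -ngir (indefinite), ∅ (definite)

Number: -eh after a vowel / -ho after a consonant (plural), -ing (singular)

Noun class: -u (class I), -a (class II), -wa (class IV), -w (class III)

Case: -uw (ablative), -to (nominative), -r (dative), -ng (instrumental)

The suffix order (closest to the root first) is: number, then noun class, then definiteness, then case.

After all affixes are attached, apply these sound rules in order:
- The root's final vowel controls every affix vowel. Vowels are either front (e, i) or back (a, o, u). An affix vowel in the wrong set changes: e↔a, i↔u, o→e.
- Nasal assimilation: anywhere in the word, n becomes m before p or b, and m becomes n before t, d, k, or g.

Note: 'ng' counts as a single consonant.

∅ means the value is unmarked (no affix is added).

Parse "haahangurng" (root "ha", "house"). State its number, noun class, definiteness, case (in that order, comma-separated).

plural, class II, indefinite, instrumental

Segment: ha-eh-a-ngir-ng.
number: -eh/ho → plural.
noun class: -a → class II.
definiteness: -ngir → indefinite.
case: -ng → instrumental.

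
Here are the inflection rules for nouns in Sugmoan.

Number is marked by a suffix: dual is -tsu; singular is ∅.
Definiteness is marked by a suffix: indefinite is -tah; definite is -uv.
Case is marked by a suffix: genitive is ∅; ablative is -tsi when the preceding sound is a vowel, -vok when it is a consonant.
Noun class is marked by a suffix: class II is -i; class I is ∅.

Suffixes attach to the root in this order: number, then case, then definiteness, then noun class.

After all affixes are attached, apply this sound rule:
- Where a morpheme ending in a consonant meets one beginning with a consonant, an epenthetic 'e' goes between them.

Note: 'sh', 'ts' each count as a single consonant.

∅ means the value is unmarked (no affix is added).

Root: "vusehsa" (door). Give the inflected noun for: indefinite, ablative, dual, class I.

vusehsatsutsitah

Attach number dual -tsu → vusehsatsu.
Attach case ablative -tsi (after vowel 'u') → vusehsatsutsi.
Attach definiteness indefinite -tah → vusehsatsutsitah.
noun class = class I: zero marking, form stays vusehsatsutsitah.
Epenthesis: no change.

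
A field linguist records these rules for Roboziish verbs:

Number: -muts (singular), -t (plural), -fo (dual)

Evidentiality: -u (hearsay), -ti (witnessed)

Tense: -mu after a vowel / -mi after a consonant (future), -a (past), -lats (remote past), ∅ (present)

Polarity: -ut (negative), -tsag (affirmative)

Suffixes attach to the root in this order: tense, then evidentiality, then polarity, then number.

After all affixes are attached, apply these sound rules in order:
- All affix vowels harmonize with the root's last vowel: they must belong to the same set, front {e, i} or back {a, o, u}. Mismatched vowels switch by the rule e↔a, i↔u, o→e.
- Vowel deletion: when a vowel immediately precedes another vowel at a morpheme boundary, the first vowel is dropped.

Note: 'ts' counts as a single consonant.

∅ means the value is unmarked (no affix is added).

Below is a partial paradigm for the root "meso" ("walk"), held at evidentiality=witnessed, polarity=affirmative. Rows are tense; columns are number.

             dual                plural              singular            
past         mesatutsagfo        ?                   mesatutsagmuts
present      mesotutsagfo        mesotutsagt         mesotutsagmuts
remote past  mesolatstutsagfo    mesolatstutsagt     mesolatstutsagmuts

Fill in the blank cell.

Attach tense past -a → mesoa.
Attach evidentiality witnessed -ti → mesoati.
Attach polarity affirmative -tsag → mesoatitsag.
Attach number plural -t → mesoatitsagt.
Apply vowel harmony: mesoatitsagt → mesoatutsagt.
Apply vowel deletion: mesoatutsagt → mesatutsagt.

mesatutsagt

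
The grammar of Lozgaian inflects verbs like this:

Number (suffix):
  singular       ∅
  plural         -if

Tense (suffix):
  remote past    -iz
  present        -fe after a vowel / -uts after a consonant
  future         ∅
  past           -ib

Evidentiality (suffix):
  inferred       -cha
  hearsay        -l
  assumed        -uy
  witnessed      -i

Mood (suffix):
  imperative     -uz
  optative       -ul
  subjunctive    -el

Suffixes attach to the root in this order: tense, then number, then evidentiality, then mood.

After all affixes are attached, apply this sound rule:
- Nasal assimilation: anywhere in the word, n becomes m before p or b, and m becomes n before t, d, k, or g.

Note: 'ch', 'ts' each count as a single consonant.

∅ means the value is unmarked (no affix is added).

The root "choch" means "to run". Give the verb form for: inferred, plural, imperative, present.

Attach tense present -uts (after consonant 'ch') → chochuts.
Attach number plural -if → chochutsif.
Attach evidentiality inferred -cha → chochutsifcha.
Attach mood imperative -uz → chochutsifchauz.
Nasal assimilation: no change.

chochutsifchauz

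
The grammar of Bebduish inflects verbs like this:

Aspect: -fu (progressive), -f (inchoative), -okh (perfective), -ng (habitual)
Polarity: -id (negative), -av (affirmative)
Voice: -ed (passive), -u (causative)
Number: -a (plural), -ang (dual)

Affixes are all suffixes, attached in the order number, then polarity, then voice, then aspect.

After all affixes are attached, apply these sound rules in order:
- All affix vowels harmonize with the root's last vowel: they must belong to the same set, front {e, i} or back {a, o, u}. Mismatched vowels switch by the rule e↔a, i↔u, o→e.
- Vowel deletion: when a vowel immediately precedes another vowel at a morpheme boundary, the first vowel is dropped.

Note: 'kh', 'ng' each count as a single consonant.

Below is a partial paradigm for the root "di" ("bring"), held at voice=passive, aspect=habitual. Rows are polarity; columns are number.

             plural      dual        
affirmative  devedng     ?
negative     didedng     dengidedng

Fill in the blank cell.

Attach number dual -ang → diang.
Attach polarity affirmative -av → diangav.
Attach voice passive -ed → diangaved.
Attach aspect habitual -ng → diangavedng.
Apply vowel harmony: diangavedng → diengevedng.
Apply vowel deletion: diengevedng → dengevedng.

dengevedng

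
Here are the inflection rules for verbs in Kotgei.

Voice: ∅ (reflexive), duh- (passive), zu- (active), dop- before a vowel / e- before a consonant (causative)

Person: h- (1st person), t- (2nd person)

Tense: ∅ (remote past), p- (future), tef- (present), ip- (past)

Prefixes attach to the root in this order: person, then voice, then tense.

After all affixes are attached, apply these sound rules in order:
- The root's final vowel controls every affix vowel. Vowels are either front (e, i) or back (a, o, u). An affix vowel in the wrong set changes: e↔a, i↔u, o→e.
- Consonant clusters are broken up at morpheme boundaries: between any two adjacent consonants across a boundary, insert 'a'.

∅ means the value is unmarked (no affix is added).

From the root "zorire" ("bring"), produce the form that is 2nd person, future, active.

pazitazorire

Attach person 2nd person t- → tzorire.
Attach voice active zu- → zutzorire.
Attach tense future p- → pzutzorire.
Apply vowel harmony: pzutzorire → pzitzorire.
Apply epenthesis: pzitzorire → pazitazorire.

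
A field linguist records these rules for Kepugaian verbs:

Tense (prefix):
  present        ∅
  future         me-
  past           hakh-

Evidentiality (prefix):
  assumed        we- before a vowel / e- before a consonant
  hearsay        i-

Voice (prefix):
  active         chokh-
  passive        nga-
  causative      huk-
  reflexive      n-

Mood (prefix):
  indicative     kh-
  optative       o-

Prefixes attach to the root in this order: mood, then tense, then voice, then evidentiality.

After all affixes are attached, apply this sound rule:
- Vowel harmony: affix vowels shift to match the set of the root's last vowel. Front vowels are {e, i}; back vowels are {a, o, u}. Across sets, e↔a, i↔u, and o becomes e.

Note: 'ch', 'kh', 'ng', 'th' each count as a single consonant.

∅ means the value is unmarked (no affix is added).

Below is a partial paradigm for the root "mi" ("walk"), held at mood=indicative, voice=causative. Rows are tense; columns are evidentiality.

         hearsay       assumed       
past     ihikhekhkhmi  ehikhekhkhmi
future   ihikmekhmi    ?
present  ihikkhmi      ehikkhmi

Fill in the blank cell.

ehikmekhmi

Attach mood indicative kh- → khmi.
Attach tense future me- → mekhmi.
Attach voice causative huk- → hukmekhmi.
Attach evidentiality assumed e- (before consonant 'h') → ehukmekhmi.
Apply vowel harmony: ehukmekhmi → ehikmekhmi.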